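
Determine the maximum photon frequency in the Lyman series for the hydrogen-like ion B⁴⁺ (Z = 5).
8.2246e+16 Hz

The series limit corresponds to the transition from n = ∞ to n = 1.
This is the highest energy (shortest wavelength) transition in the Lyman series.

E_∞ = 0 eV
E_1 = -13.6057 × 5² / 1² = -340.14250000 eV

Energy at series limit:
ΔE = E_∞ - E_1 = 0 - (-340.14250000) = 340.14250000 eV
E = 340.14250000 eV × (1.602177 × 10⁻¹⁹ J/eV) = 5.449685e-17 J
f = E/h = 5.449685e-17 J / (6.62607 × 10⁻³⁴ J·s) = 8.2246e+16 Hz

This energy equals the ionization energy from the n = 1 state of B⁴⁺.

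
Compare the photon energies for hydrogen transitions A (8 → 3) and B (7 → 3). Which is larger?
8 → 3

Calculate the energy for each transition:

Transition 8 → 3:
ΔE₁ = |E_3 - E_8| = |-13.6057/3² - (-13.6057/8²)|
ΔE₁ = |-1.51174444444 - (-0.21258906250)| = 1.29915538 eV

Transition 7 → 3:
ΔE₂ = |E_3 - E_7| = |-13.6057/3² - (-13.6057/7²)|
ΔE₂ = |-1.51174444444 - (-0.27766734694)| = 1.23407710 eV

Since 1.29915538 eV > 1.23407710 eV, the transition 8 → 3 emits the more energetic photon.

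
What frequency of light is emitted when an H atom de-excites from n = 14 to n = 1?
3.27e+15 Hz

First, find the transition energy:
E_14 = -13.6057 / 14² = -0.0694 eV
E_1 = -13.6057 / 1² = -13.6057 eV
|ΔE| = |E_1 - E_14| = 13.5363 eV

Convert to Joules: E = 13.5363 eV × (1.602177 × 10⁻¹⁹ J/eV) = 2.1688e-18 J

Using E = hf:
f = E/h = 2.1688e-18 J / (6.62607 × 10⁻³⁴ J·s)
f = 3.27e+15 Hz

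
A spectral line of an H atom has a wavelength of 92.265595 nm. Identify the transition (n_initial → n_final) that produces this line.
n = 9 → n = 1

First, find the photon energy from the wavelength (hc = 1239.84 eV·nm):
E = hc/λ = 1239.84 eV·nm / 92.265595 nm = 13.437728 eV

The energy levels of hydrogen satisfy E_n = -13.6057 / n² eV, so an emission n_i → n_f releases
ΔE = 13.6057 × (1/n_f² − 1/n_i²) eV.

Setting ΔE equal to the photon energy:
1/n_f² − 1/n_i² = 13.437728 / 13.6057 = 0.98765429

Since 1/n_i² must be positive, we need 1/n_f² > 0.98765429, i.e. n_f ≤ 1. For each allowed n_f, solve n_i = (1/n_f² − 0.98765429)^(−1/2) and check whether it is a whole number:
  n_f = 1: 1/n_i² = 1.00000000 − 0.98765429 = 0.01234571 → n_i = 9.000  → integer, n_i = 9 ✓

Only n_f = 1 gives an integer upper level, n_i = 9.

The transition is from n = 9 to n = 1 (emission).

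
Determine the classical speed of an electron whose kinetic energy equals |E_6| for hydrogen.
3.6462e+05 m/s (or 0.12% of c)

The binding energy at n = 6 for hydrogen is:
E_6 = -13.6057/6² = -0.37793611 eV
|E_6| = 0.37793611 eV

Convert to Joules:
KE = 0.37793611 eV × (1.602177 × 10⁻¹⁹ J/eV) = 6.055205e-20 J

Using KE = ½mv²:
v = √(2·KE/m_e)
v = √(2 × 6.055205e-20 J / 9.10938 × 10⁻³¹ kg)
v = 3.6462e+05 m/s

This is approximately 0.12% the speed of light.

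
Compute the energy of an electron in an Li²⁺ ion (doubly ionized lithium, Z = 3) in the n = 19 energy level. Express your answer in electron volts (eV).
-0.3392 eV

The energy levels of a hydrogen-like atom are given by:
E_n = -13.6057 Z² / n² eV  (with Z = 3 for Li²⁺)

For n = 19:
E_19 = -13.6057 × 3² / 19²
E_19 = -13.6057 × 9 / 361
E_19 = -0.3392 eV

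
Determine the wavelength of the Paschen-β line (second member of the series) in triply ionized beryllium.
80.092 nm

The lines of a series are numbered from the longest wavelength (smallest ΔE) outward; the second line is the transition from n = n_f + 2 to n_f.
The Paschen series has all transitions ending at n_f = 3.

For Be³⁺ (Z = 4), the second line (β-line) is the jump from n = 5 to n = 3:
E_5 = -13.6057 × 4² / 5² = -8.70765 eV
E_3 = -13.6057 × 4² / 3² = -24.18791 eV
ΔE = E_5 - E_3 = 15.48026 eV

λ = hc/E = 1239.84 eV·nm / 15.48026 eV
λ = 80.092 nm

This is the β-line of the Paschen series in Be³⁺.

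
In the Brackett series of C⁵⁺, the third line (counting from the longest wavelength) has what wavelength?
60.14 nm

The lines of a series are numbered from the longest wavelength (smallest ΔE) outward; the third line is the transition from n = n_f + 3 to n_f.
The Brackett series has all transitions ending at n_f = 4.

For C⁵⁺ (Z = 6), the third line (γ-line) is the jump from n = 7 to n = 4:
E_7 = -13.6057 × 6² / 7² = -9.9960 eV
E_4 = -13.6057 × 6² / 4² = -30.6128 eV
ΔE = E_7 - E_4 = 20.6168 eV

λ = hc/E = 1239.84 eV·nm / 20.6168 eV
λ = 60.14 nm

This is the γ-line of the Brackett series in C⁵⁺.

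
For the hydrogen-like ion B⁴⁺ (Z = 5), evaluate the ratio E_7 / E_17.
5.8980

Using E_n = -13.6057 Z² / n² eV with Z = 5:

E_7 = -13.6057 × 5² / 7² = -340.1425 / 49 = -6.9416836735 eV
E_17 = -13.6057 × 5² / 17² = -340.1425 / 289 = -1.1769636678 eV

The ratio is:
E_7/E_17 = (-6.9416836735) / (-1.1769636678)
E_7/E_17 = (-340.1425/49) / (-340.1425/289)
E_7/E_17 = 289/49
E_7/E_17 = 5.8980
(Note: the Z² factors cancel in the ratio.)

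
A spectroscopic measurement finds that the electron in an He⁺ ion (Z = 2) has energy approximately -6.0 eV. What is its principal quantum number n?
n = 3

The exact energy levels follow E_n = -13.6057 Z² / n² eV with Z = 2.

The measured value (-6.0 eV) is reported to only 2 significant figures, so we must test candidate n values and see which one matches to that precision.

Candidate energies:
  n = 1:  E = -13.6057 × 2² / 1² = -54.422800 eV
  n = 2:  E = -13.6057 × 2² / 2² = -13.605700 eV
  n = 3:  E = -13.6057 × 2² / 3² = -6.046978 eV  ← matches
  n = 4:  E = -13.6057 × 2² / 4² = -3.401425 eV
  n = 5:  E = -13.6057 × 2² / 5² = -2.176912 eV

Checking against the measurement of -6.0 eV (2 sig figs), only n = 3 agrees:
E_3 = -6.046978 eV, which rounds to -6.0 eV ✓

Therefore n = 3.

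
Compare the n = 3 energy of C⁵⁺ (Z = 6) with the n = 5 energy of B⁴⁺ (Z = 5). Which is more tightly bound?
C⁵⁺ at n = 3 (E = -54.423 eV)

Using E_n = -13.6057 Z² / n² eV:

C⁵⁺ (Z = 6) at n = 3:
E = -13.6057 × 6² / 3² = -13.6057 × 36 / 9 = -54.422800 eV

B⁴⁺ (Z = 5) at n = 5:
E = -13.6057 × 5² / 5² = -13.6057 × 25 / 25 = -13.605700 eV

Since -54.422800 eV < -13.605700 eV,
C⁵⁺ at n = 3 is more tightly bound (requires more energy to ionize).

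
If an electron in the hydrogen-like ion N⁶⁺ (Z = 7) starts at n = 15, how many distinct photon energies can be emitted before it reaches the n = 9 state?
21

The electron can occupy levels n = 9, 10, ..., 15 during de-excitation — that is m = 15 - 9 + 1 = 7 distinct levels.

The number of distinct spectral lines equals the number of ways to choose 2 of these m levels (each pair gives one possible emission transition):

Number of lines = m(m-1)/2 = 7×6/2 = 21

These correspond to all possible transitions between the 7 levels:
15 → 14, 15 → 13, 15 → 12, 15 → 11, 15 → 10, 15 → 9, 14 → 13, 14 → 12...

Each transition produces a photon with a unique energy (and thus wavelength). This count does not depend on Z.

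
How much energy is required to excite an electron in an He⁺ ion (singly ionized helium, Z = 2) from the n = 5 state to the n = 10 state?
1.6327 eV

The energy levels of a hydrogen-like atom are E_n = -13.6057 Z² eV / n².

Energy at n = 5: E_5 = -13.6057 × 2² / 5² = -2.1769120 eV
Energy at n = 10: E_10 = -13.6057 × 2² / 10² = -0.5442280 eV

The excitation energy is the difference:
ΔE = E_10 - E_5
ΔE = -0.5442280 - (-2.1769120)
ΔE = 1.6327 eV

Since this is positive, energy must be absorbed (photon absorption).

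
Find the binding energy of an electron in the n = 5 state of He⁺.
2.177 eV

The ionization energy is the energy needed to remove the electron completely (n → ∞).

For a hydrogen-like ion with Z = 2, E_n = -13.6057 Z² / n² eV.

At n = 5: E_5 = -13.6057 × 2² / 5² = -2.176912 eV
At n = ∞: E_∞ = 0 eV

Ionization energy = E_∞ - E_5 = 0 - (-2.176912) = 2.176912 eV
Ionization energy ≈ 2.177 eV

This is also called the binding energy of the electron in state n = 5.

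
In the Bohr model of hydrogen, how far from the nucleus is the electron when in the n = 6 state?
1.9050 nm (or 19.0504 Å)

The Bohr radius formula is:
r_n = n² a₀ / Z

where a₀ = 0.0529177 nm is the Bohr radius.

For H (Z = 1) at n = 6:
r_6 = 6² × 0.0529177 nm / 1
r_6 = 36 × 0.0529177 nm / 1
r_6 = 1.90504 nm / 1
r_6 = 1.9050 nm

The electron orbits at approximately 1.9050 nm from the nucleus.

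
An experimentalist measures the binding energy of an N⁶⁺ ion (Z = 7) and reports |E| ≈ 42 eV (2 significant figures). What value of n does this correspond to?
n = 4

The exact energy levels follow E_n = -13.6057 Z² / n² eV with Z = 7.

The measured value (-42 eV) is reported to only 2 significant figures, so we must test candidate n values and see which one matches to that precision.

Candidate energies:
  n = 2:  E = -13.6057 × 7² / 2² = -166.66983 eV
  n = 3:  E = -13.6057 × 7² / 3² = -74.07548 eV
  n = 4:  E = -13.6057 × 7² / 4² = -41.66746 eV  ← matches
  n = 5:  E = -13.6057 × 7² / 5² = -26.66717 eV
  n = 6:  E = -13.6057 × 7² / 6² = -18.51887 eV

Checking against the measurement of -42 eV (2 sig figs), only n = 4 agrees:
E_4 = -41.66746 eV, which rounds to -42 eV ✓

Therefore n = 4.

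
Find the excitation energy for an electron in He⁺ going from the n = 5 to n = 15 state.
1.935033 eV

The energy levels of a hydrogen-like atom are E_n = -13.6057 Z² eV / n².

Energy at n = 5: E_5 = -13.6057 × 2² / 5² = -2.176912000 eV
Energy at n = 15: E_15 = -13.6057 × 2² / 15² = -0.241879111 eV

The excitation energy is the difference:
ΔE = E_15 - E_5
ΔE = -0.241879111 - (-2.176912000)
ΔE = 1.935033 eV

Since this is positive, energy must be absorbed (photon absorption).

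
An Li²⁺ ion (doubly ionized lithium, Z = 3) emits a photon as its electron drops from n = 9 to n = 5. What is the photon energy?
3.38631 eV

The energy levels are E_n = -13.6057 Z² eV / n².

Energy at n = 9: E_9 = -13.6057 × 3² / 9² = -1.51174444 eV
Energy at n = 5: E_5 = -13.6057 × 3² / 5² = -4.89805200 eV

For emission (electron falling to lower state), the photon energy is:
E_photon = E_9 - E_5 = |-1.51174444 - (-4.89805200)|
E_photon = 3.38631 eV

This energy is carried away by the emitted photon.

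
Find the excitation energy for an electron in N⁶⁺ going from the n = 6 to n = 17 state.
16.212021 eV

The energy levels of a hydrogen-like atom are E_n = -13.6057 Z² eV / n².

Energy at n = 6: E_6 = -13.6057 × 7² / 6² = -18.518869444 eV
Energy at n = 17: E_17 = -13.6057 × 7² / 17² = -2.306848789 eV

The excitation energy is the difference:
ΔE = E_17 - E_6
ΔE = -2.306848789 - (-18.518869444)
ΔE = 16.212021 eV

Since this is positive, energy must be absorbed (photon absorption).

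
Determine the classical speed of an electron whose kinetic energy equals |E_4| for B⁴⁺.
2.73e+06 m/s (or 0.9122% of c)

The binding energy at n = 4 for B⁴⁺ is:
E_4 = -13.6057 × 5²/4² = -21.258906 eV
|E_4| = 21.258906 eV

Convert to Joules:
KE = 21.258906 eV × (1.602177 × 10⁻¹⁹ J/eV) = 3.4061e-18 J

Using KE = ½mv²:
v = √(2·KE/m_e)
v = √(2 × 3.4061e-18 J / 9.10938 × 10⁻³¹ kg)
v = 2.73e+06 m/s

This is approximately 0.9122% the speed of light.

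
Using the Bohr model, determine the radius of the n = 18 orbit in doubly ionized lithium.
5.7151 nm (or 57.1511 Å)

The Bohr radius formula is:
r_n = n² a₀ / Z

where a₀ = 0.0529177 nm is the Bohr radius.

For Li²⁺ (Z = 3) at n = 18:
r_18 = 18² × 0.0529177 nm / 3
r_18 = 324 × 0.0529177 nm / 3
r_18 = 17.14533 nm / 3
r_18 = 5.7151 nm

The electron orbits at approximately 5.7151 nm from the nucleus.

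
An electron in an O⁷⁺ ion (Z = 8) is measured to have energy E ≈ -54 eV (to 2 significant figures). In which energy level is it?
n = 4

The exact energy levels follow E_n = -13.6057 Z² / n² eV with Z = 8.

The measured value (-54 eV) is reported to only 2 significant figures, so we must test candidate n values and see which one matches to that precision.

Candidate energies:
  n = 2:  E = -13.6057 × 8² / 2² = -217.69120 eV
  n = 3:  E = -13.6057 × 8² / 3² = -96.75164 eV
  n = 4:  E = -13.6057 × 8² / 4² = -54.42280 eV  ← matches
  n = 5:  E = -13.6057 × 8² / 5² = -34.83059 eV
  n = 6:  E = -13.6057 × 8² / 6² = -24.18791 eV

Checking against the measurement of -54 eV (2 sig figs), only n = 4 agrees:
E_4 = -54.42280 eV, which rounds to -54 eV ✓

Therefore n = 4.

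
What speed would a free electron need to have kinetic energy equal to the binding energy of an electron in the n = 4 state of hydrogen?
5.46923e+05 m/s (or 0.18243% of c)

The binding energy at n = 4 for hydrogen is:
E_4 = -13.6057/4² = -0.850356250 eV
|E_4| = 0.850356250 eV

Convert to Joules:
KE = 0.850356250 eV × (1.602177 × 10⁻¹⁹ J/eV) = 1.3624212e-19 J

Using KE = ½mv²:
v = √(2·KE/m_e)
v = √(2 × 1.3624212e-19 J / 9.10938 × 10⁻³¹ kg)
v = 5.46923e+05 m/s

This is approximately 0.18243% the speed of light.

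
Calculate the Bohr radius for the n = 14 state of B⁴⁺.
2.0744 nm (or 20.7437 Å)

The Bohr radius formula is:
r_n = n² a₀ / Z

where a₀ = 0.0529177 nm is the Bohr radius.

For B⁴⁺ (Z = 5) at n = 14:
r_14 = 14² × 0.0529177 nm / 5
r_14 = 196 × 0.0529177 nm / 5
r_14 = 10.37187 nm / 5
r_14 = 2.0744 nm

The electron orbits at approximately 2.0744 nm from the nucleus.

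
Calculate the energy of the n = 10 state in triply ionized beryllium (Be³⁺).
-2.1769 eV

For hydrogen-like ions, the energy levels scale with Z²:
E_n = -13.6057 Z² / n² eV

For Be³⁺ (Z = 4) at n = 10:
E_10 = -13.6057 × 4² / 10²
E_10 = -13.6057 × 16 / 100
E_10 = -217.6912 / 100
E_10 = -2.1769 eV

The energy is 16 times more negative than hydrogen at the same n due to the stronger nuclear charge.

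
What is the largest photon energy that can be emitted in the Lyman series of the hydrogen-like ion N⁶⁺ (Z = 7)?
666.679300 eV

The series limit corresponds to the transition from n = ∞ to n = 1.
This is the highest energy (shortest wavelength) transition in the Lyman series.

E_∞ = 0 eV
E_1 = -13.6057 × 7² / 1² = -666.679300 eV

Energy at series limit:
ΔE = E_∞ - E_1 = 0 - (-666.679300) = 666.679300 eV

This energy equals the ionization energy from the n = 1 state of N⁶⁺.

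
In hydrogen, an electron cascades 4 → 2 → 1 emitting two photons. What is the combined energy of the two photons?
12.7553 eV

The energy levels of hydrogen are E_n = -13.6057 / n² eV.

First transition (4 → 2):
ΔE₁ = |E_2 - E_4|
ΔE₁ = |-3.4014250000 - (-0.8503562500)| = 2.5510688 eV

Second transition (2 → 1):
ΔE₂ = |E_1 - E_2|
ΔE₂ = |-13.6057000000 - (-3.4014250000)| = 10.2042750 eV

Total energy released:
E_total = ΔE₁ + ΔE₂ = 2.5510688 + 10.2042750 = 12.7553 eV

Note: This equals the direct transition 4 → 1: 12.7553 eV ✓
Energy is conserved regardless of the path taken.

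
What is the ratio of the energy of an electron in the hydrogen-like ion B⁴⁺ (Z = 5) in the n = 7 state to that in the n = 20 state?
8.163265

Using E_n = -13.6057 Z² / n² eV with Z = 5:

E_7 = -13.6057 × 5² / 7² = -340.1425 / 49 = -6.941683673469 eV
E_20 = -13.6057 × 5² / 20² = -340.1425 / 400 = -0.850356250000 eV

The ratio is:
E_7/E_20 = (-6.941683673469) / (-0.850356250000)
E_7/E_20 = (-340.1425/49) / (-340.1425/400)
E_7/E_20 = 400/49
E_7/E_20 = 8.163265
(Note: the Z² factors cancel in the ratio.)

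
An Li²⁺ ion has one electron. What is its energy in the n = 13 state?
-0.724564 eV

For hydrogen-like ions, the energy levels scale with Z²:
E_n = -13.6057 Z² / n² eV

For Li²⁺ (Z = 3) at n = 13:
E_13 = -13.6057 × 3² / 13²
E_13 = -13.6057 × 9 / 169
E_13 = -122.4513 / 169
E_13 = -0.724564 eV

The energy is 9 times more negative than hydrogen at the same n due to the stronger nuclear charge.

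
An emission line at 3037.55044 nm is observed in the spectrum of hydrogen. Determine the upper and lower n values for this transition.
n = 10 → n = 5

First, find the photon energy from the wavelength (hc = 1239.84 eV·nm):
E = hc/λ = 1239.84 eV·nm / 3037.55044 nm = 0.40817100 eV

The energy levels of hydrogen satisfy E_n = -13.6057 / n² eV, so an emission n_i → n_f releases
ΔE = 13.6057 × (1/n_f² − 1/n_i²) eV.

Setting ΔE equal to the photon energy:
1/n_f² − 1/n_i² = 0.40817100 / 13.6057 = 0.030000000

Since 1/n_i² must be positive, we need 1/n_f² > 0.030000000, i.e. n_f ≤ 5. For each allowed n_f, solve n_i = (1/n_f² − 0.030000000)^(−1/2) and check whether it is a whole number:
  n_f = 1: 1/n_i² = 1.000000000 − 0.030000000 = 0.970000000 → n_i = 1.015  (not an integer) ✗
  n_f = 2: 1/n_i² = 0.250000000 − 0.030000000 = 0.220000000 → n_i = 2.132  (not an integer) ✗
  n_f = 3: 1/n_i² = 0.111111111 − 0.030000000 = 0.081111111 → n_i = 3.511  (not an integer) ✗
  n_f = 4: 1/n_i² = 0.062500000 − 0.030000000 = 0.032500000 → n_i = 5.547  (not an integer) ✗
  n_f = 5: 1/n_i² = 0.040000000 − 0.030000000 = 0.010000000 → n_i = 10.000  → integer, n_i = 10 ✓

Only n_f = 5 gives an integer upper level, n_i = 10.

The transition is from n = 10 to n = 5 (emission).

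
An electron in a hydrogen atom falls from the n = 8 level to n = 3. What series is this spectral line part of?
Paschen series

The spectral series in hydrogen are named based on the final (lower) energy level:
- Lyman series: n_final = 1 (ultraviolet)
- Balmer series: n_final = 2 (visible/near-UV)
- Paschen series: n_final = 3 (infrared)
- Brackett series: n_final = 4 (infrared)
- Pfund series: n_final = 5 (far infrared)

Since this transition ends at n = 3, it belongs to the Paschen series.

For reference, this 8 → 3 line has photon energy
ΔE = 13.6057 eV × (1/3² - 1/8²) = 1.299155 eV,
corresponding to wavelength λ = hc/ΔE = 1239.84 eV·nm / 1.299155 eV = 954.34 nm in the infrared region.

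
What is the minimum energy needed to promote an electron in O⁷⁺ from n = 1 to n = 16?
867.363 eV

The energy levels of a hydrogen-like atom are E_n = -13.6057 Z² eV / n².

Energy at n = 1: E_1 = -13.6057 × 8² / 1² = -870.764800 eV
Energy at n = 16: E_16 = -13.6057 × 8² / 16² = -3.401425 eV

The excitation energy is the difference:
ΔE = E_16 - E_1
ΔE = -3.401425 - (-870.764800)
ΔE = 867.363 eV

Since this is positive, energy must be absorbed (photon absorption).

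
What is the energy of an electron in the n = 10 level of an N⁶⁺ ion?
-6.666793 eV

For hydrogen-like ions, the energy levels scale with Z²:
E_n = -13.6057 Z² / n² eV

For N⁶⁺ (Z = 7) at n = 10:
E_10 = -13.6057 × 7² / 10²
E_10 = -13.6057 × 49 / 100
E_10 = -666.6793 / 100
E_10 = -6.666793 eV

The energy is 49 times more negative than hydrogen at the same n due to the stronger nuclear charge.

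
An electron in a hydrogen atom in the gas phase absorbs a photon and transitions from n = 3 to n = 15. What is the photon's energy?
1.45127 eV

The energy levels of a hydrogen-like atom are E_n = -13.6057 eV / n².

Energy at n = 3: E_3 = -13.6057 / 3² = -1.51174444 eV
Energy at n = 15: E_15 = -13.6057 / 15² = -0.06046978 eV

The excitation energy is the difference:
ΔE = E_15 - E_3
ΔE = -0.06046978 - (-1.51174444)
ΔE = 1.45127 eV

Since this is positive, energy must be absorbed (photon absorption).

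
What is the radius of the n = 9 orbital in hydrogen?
4.2863 nm (or 42.8633 Å)

The Bohr radius formula is:
r_n = n² a₀ / Z

where a₀ = 0.0529177 nm is the Bohr radius.

For H (Z = 1) at n = 9:
r_9 = 9² × 0.0529177 nm / 1
r_9 = 81 × 0.0529177 nm / 1
r_9 = 4.28633 nm / 1
r_9 = 4.2863 nm

The electron orbits at approximately 4.2863 nm from the nucleus.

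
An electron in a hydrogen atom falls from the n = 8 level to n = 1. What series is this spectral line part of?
Lyman series

The spectral series in hydrogen are named based on the final (lower) energy level:
- Lyman series: n_final = 1 (ultraviolet)
- Balmer series: n_final = 2 (visible/near-UV)
- Paschen series: n_final = 3 (infrared)
- Brackett series: n_final = 4 (infrared)
- Pfund series: n_final = 5 (far infrared)

Since this transition ends at n = 1, it belongs to the Lyman series.

For reference, this 8 → 1 line has photon energy
ΔE = 13.6057 eV × (1/1² - 1/8²) = 13.393111 eV,
corresponding to wavelength λ = hc/ΔE = 1239.84 eV·nm / 13.393111 eV = 92.5730 nm in the ultraviolet region.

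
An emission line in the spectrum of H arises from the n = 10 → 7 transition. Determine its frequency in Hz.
3.42e+13 Hz

First, find the transition energy:
E_10 = -13.6057 / 10² = -0.1360570 eV
E_7 = -13.6057 / 7² = -0.2776673 eV
|ΔE| = |E_7 - E_10| = 0.1416103 eV

Convert to Joules: E = 0.1416103 eV × (1.602177 × 10⁻¹⁹ J/eV) = 2.2688e-20 J

Using E = hf:
f = E/h = 2.2688e-20 J / (6.62607 × 10⁻³⁴ J·s)
f = 3.42e+13 Hz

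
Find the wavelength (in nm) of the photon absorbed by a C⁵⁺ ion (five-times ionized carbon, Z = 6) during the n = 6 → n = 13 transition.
115.79 nm

First, find the transition energy using E_n = -13.6057 Z² / n² eV:
E_6 = -13.6057 × 6² / 6² = -13.60570 eV
E_13 = -13.6057 × 6² / 13² = -2.89826 eV

Photon energy: |ΔE| = |E_13 - E_6| = 10.70744 eV

Convert to wavelength using E = hc/λ with hc = 1239.84 eV·nm:
λ = hc/E = 1239.84 eV·nm / 10.70744 eV
λ = 115.79 nm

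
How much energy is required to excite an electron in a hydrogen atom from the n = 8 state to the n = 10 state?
0.07653 eV

The energy levels of a hydrogen-like atom are E_n = -13.6057 eV / n².

Energy at n = 8: E_8 = -13.6057 / 8² = -0.21258906 eV
Energy at n = 10: E_10 = -13.6057 / 10² = -0.13605700 eV

The excitation energy is the difference:
ΔE = E_10 - E_8
ΔE = -0.13605700 - (-0.21258906)
ΔE = 0.07653 eV

Since this is positive, energy must be absorbed (photon absorption).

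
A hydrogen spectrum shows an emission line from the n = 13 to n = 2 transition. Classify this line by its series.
Balmer series

The spectral series in hydrogen are named based on the final (lower) energy level:
- Lyman series: n_final = 1 (ultraviolet)
- Balmer series: n_final = 2 (visible/near-UV)
- Paschen series: n_final = 3 (infrared)
- Brackett series: n_final = 4 (infrared)
- Pfund series: n_final = 5 (far infrared)

Since this transition ends at n = 2, it belongs to the Balmer series.

For reference, this 13 → 2 line has photon energy
ΔE = 13.6057 eV × (1/2² - 1/13²) = 3.320917899 eV,
corresponding to wavelength λ = hc/ΔE = 1239.84 eV·nm / 3.320917899 eV = 373.34256 nm in the visible/near-UV region.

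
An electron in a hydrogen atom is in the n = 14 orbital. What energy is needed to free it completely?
0.069417 eV

The ionization energy is the energy needed to remove the electron completely (n → ∞).

For hydrogen, E_n = -13.6057 eV / n².

At n = 14: E_14 = -13.6057 / 14² = -0.069416837 eV
At n = ∞: E_∞ = 0 eV

Ionization energy = E_∞ - E_14 = 0 - (-0.069416837) = 0.069416837 eV
Ionization energy ≈ 0.069417 eV

This is also called the binding energy of the electron in state n = 14.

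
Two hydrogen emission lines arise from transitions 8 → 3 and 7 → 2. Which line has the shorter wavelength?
7 → 2

Calculate the energy for each transition:

Transition 8 → 3:
ΔE₁ = |E_3 - E_8| = |-13.6057/3² - (-13.6057/8²)|
ΔE₁ = |-1.511744444 - (-0.212589063)| = 1.299155 eV

Transition 7 → 2:
ΔE₂ = |E_2 - E_7| = |-13.6057/2² - (-13.6057/7²)|
ΔE₂ = |-3.401425000 - (-0.277667347)| = 3.123758 eV

Since 3.123758 eV > 1.299155 eV, the transition 7 → 2 emits the more energetic photon.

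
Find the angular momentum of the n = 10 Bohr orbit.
1.05457e-33 J·s (or 10ℏ)

In the Bohr model, angular momentum is quantized:
L = nℏ

where ℏ = h/(2π) = 1.0545718e-34 J·s

For n = 10:
L = 10 × 1.0545718e-34 J·s
L = 1.05457e-33 J·s

This can also be written as L = 10ℏ.
The angular momentum is an integer multiple of the reduced Planck constant.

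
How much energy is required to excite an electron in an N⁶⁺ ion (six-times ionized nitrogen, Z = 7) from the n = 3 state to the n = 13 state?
70.13 eV

The energy levels of a hydrogen-like atom are E_n = -13.6057 Z² eV / n².

Energy at n = 3: E_3 = -13.6057 × 7² / 3² = -74.07548 eV
Energy at n = 13: E_13 = -13.6057 × 7² / 13² = -3.94485 eV

The excitation energy is the difference:
ΔE = E_13 - E_3
ΔE = -3.94485 - (-74.07548)
ΔE = 70.13 eV

Since this is positive, energy must be absorbed (photon absorption).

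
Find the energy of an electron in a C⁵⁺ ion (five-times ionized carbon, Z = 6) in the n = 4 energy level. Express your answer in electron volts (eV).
-30.613 eV

The energy levels of a hydrogen-like atom are given by:
E_n = -13.6057 Z² / n² eV  (with Z = 6 for C⁵⁺)

For n = 4:
E_4 = -13.6057 × 6² / 4²
E_4 = -13.6057 × 36 / 16
E_4 = -30.613 eV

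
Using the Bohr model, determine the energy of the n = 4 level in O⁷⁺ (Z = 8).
-54.42280 eV

For hydrogen-like ions, the energy levels scale with Z²:
E_n = -13.6057 Z² / n² eV

For O⁷⁺ (Z = 8) at n = 4:
E_4 = -13.6057 × 8² / 4²
E_4 = -13.6057 × 64 / 16
E_4 = -870.7648 / 16
E_4 = -54.42280 eV

The energy is 64 times more negative than hydrogen at the same n due to the stronger nuclear charge.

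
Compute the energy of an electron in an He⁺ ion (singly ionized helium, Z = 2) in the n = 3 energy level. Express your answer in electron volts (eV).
-6.047 eV

The energy levels of a hydrogen-like atom are given by:
E_n = -13.6057 Z² / n² eV  (with Z = 2 for He⁺)

For n = 3:
E_3 = -13.6057 × 2² / 3²
E_3 = -13.6057 × 4 / 9
E_3 = -6.047 eV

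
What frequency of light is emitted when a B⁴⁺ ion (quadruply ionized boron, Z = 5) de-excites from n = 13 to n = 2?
2.0075e+16 Hz

First, find the transition energy:
E_13 = -13.6057 × 5² / 13² = -2.012678 eV
E_2 = -13.6057 × 5² / 2² = -85.035625 eV
|ΔE| = |E_2 - E_13| = 83.022947 eV

Convert to Joules: E = 83.022947 eV × (1.602177 × 10⁻¹⁹ J/eV) = 1.330175e-17 J

Using E = hf:
f = E/h = 1.330175e-17 J / (6.62607 × 10⁻³⁴ J·s)
f = 2.0075e+16 Hz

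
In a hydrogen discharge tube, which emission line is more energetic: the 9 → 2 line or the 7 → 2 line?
9 → 2

Calculate the energy for each transition:

Transition 9 → 2:
ΔE₁ = |E_2 - E_9| = |-13.6057/2² - (-13.6057/9²)|
ΔE₁ = |-3.401425000000 - (-0.167971604938)| = 3.233453395 eV

Transition 7 → 2:
ΔE₂ = |E_2 - E_7| = |-13.6057/2² - (-13.6057/7²)|
ΔE₂ = |-3.401425000000 - (-0.277667346939)| = 3.123757653 eV

Since 3.233453395 eV > 3.123757653 eV, the transition 9 → 2 emits the more energetic photon.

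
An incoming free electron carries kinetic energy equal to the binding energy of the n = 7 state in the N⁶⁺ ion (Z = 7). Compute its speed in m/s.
2.188e+06 m/s (or 0.729735% of c)

The binding energy at n = 7 for N⁶⁺ is:
E_7 = -13.6057 × 7²/7² = -13.60570000 eV
|E_7| = 13.60570000 eV

Convert to Joules:
KE = 13.60570000 eV × (1.602177 × 10⁻¹⁹ J/eV) = 2.17987e-18 J

Using KE = ½mv²:
v = √(2·KE/m_e)
v = √(2 × 2.17987e-18 J / 9.10938 × 10⁻³¹ kg)
v = 2.188e+06 m/s

This is approximately 0.729735% the speed of light.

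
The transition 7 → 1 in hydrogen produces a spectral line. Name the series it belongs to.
Lyman series

The spectral series in hydrogen are named based on the final (lower) energy level:
- Lyman series: n_final = 1 (ultraviolet)
- Balmer series: n_final = 2 (visible/near-UV)
- Paschen series: n_final = 3 (infrared)
- Brackett series: n_final = 4 (infrared)
- Pfund series: n_final = 5 (far infrared)

Since this transition ends at n = 1, it belongs to the Lyman series.

For reference, this 7 → 1 line has photon energy
ΔE = 13.6057 eV × (1/1² - 1/7²) = 13.3280 eV,
corresponding to wavelength λ = hc/ΔE = 1239.84 eV·nm / 13.3280 eV = 93.03 nm in the ultraviolet region.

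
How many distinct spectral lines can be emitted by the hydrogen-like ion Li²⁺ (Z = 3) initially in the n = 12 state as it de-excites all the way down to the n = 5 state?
28

The electron can occupy levels n = 5, 6, ..., 12 during de-excitation — that is m = 12 - 5 + 1 = 8 distinct levels.

The number of distinct spectral lines equals the number of ways to choose 2 of these m levels (each pair gives one possible emission transition):

Number of lines = m(m-1)/2 = 8×7/2 = 28

These correspond to all possible transitions between the 8 levels:
12 → 11, 12 → 10, 12 → 9, 12 → 8, 12 → 7, 12 → 6, 12 → 5, 11 → 10...

Each transition produces a photon with a unique energy (and thus wavelength). This count does not depend on Z.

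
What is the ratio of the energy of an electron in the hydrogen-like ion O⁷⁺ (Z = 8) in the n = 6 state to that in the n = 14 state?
5.4444

Using E_n = -13.6057 Z² / n² eV with Z = 8:

E_6 = -13.6057 × 8² / 6² = -870.7648 / 36 = -24.1879111111 eV
E_14 = -13.6057 × 8² / 14² = -870.7648 / 196 = -4.4426775510 eV

The ratio is:
E_6/E_14 = (-24.1879111111) / (-4.4426775510)
E_6/E_14 = (-870.7648/36) / (-870.7648/196)
E_6/E_14 = 196/36
E_6/E_14 = 5.4444
(Note: the Z² factors cancel in the ratio.)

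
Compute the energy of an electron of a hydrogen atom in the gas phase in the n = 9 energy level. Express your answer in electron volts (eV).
-0.17 eV

The energy levels of a hydrogen-like atom are given by:
E_n = -13.6057 eV / n²

For n = 9:
E_9 = -13.6057 eV / 9²
E_9 = -13.6057 eV / 81
E_9 = -0.17 eV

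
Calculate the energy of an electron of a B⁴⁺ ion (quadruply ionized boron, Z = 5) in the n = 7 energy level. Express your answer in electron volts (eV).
-6.9417 eV

The energy levels of a hydrogen-like atom are given by:
E_n = -13.6057 Z² / n² eV  (with Z = 5 for B⁴⁺)

For n = 7:
E_7 = -13.6057 × 5² / 7²
E_7 = -13.6057 × 25 / 49
E_7 = -6.9417 eV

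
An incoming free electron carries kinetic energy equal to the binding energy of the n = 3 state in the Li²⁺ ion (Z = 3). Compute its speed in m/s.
2.19e+06 m/s (or 0.73% of c)

The binding energy at n = 3 for Li²⁺ is:
E_3 = -13.6057 × 3²/3² = -13.6057 eV
|E_3| = 13.6057 eV

Convert to Joules:
KE = 13.6057 eV × (1.602177 × 10⁻¹⁹ J/eV) = 2.1799e-18 J

Using KE = ½mv²:
v = √(2·KE/m_e)
v = √(2 × 2.1799e-18 J / 9.10938 × 10⁻³¹ kg)
v = 2.19e+06 m/s

This is approximately 0.73% the speed of light.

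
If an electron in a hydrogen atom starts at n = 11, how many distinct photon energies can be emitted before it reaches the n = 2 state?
45

The electron can occupy levels n = 2, 3, ..., 11 during de-excitation — that is m = 11 - 2 + 1 = 10 distinct levels.

The number of distinct spectral lines equals the number of ways to choose 2 of these m levels (each pair gives one possible emission transition):

Number of lines = m(m-1)/2 = 10×9/2 = 45

These correspond to all possible transitions between the 10 levels:
11 → 10, 11 → 9, 11 → 8, 11 → 7, 11 → 6, 11 → 5, 11 → 4, 11 → 3...

Each transition produces a photon with a unique energy (and thus wavelength). This count does not depend on Z.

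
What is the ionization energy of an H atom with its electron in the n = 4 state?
0.8504 eV

The ionization energy is the energy needed to remove the electron completely (n → ∞).

For hydrogen, E_n = -13.6057 eV / n².

At n = 4: E_4 = -13.6057 / 4² = -0.8503563 eV
At n = ∞: E_∞ = 0 eV

Ionization energy = E_∞ - E_4 = 0 - (-0.8503563) = 0.8503563 eV
Ionization energy ≈ 0.8504 eV

This is also called the binding energy of the electron in state n = 4.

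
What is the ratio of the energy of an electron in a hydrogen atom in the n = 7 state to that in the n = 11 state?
2.46939

Using E_n = -13.6057 Z² / n² eV with Z = 1:

E_7 = -13.6057 / 7² = -13.6057 / 49 = -0.27766734694 eV
E_11 = -13.6057 / 11² = -13.6057 / 121 = -0.11244380165 eV

The ratio is:
E_7/E_11 = (-0.27766734694) / (-0.11244380165)
E_7/E_11 = (-13.6057/49) / (-13.6057/121)
E_7/E_11 = 121/49
E_7/E_11 = 2.46939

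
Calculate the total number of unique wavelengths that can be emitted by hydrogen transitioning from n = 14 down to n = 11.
6

The electron can occupy levels n = 11, 12, ..., 14 during de-excitation — that is m = 14 - 11 + 1 = 4 distinct levels.

The number of distinct spectral lines equals the number of ways to choose 2 of these m levels (each pair gives one possible emission transition):

Number of lines = m(m-1)/2 = 4×3/2 = 6

These correspond to all possible transitions between the 4 levels:
14 → 13, 14 → 12, 14 → 11, 13 → 12, 13 → 11, 12 → 11

Each transition produces a photon with a unique energy (and thus wavelength). This count does not depend on Z.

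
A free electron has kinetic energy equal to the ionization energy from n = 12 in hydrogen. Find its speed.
1.8231e+05 m/s (or 0.060811% of c)

The binding energy at n = 12 for hydrogen is:
E_12 = -13.6057/12² = -0.094484028 eV
|E_12| = 0.094484028 eV

Convert to Joules:
KE = 0.094484028 eV × (1.602177 × 10⁻¹⁹ J/eV) = 1.513801e-20 J

Using KE = ½mv²:
v = √(2·KE/m_e)
v = √(2 × 1.513801e-20 J / 9.10938 × 10⁻³¹ kg)
v = 1.8231e+05 m/s

This is approximately 0.060811% the speed of light.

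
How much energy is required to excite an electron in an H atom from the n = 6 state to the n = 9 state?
0.2100 eV

The energy levels of a hydrogen-like atom are E_n = -13.6057 eV / n².

Energy at n = 6: E_6 = -13.6057 / 6² = -0.3779361 eV
Energy at n = 9: E_9 = -13.6057 / 9² = -0.1679716 eV

The excitation energy is the difference:
ΔE = E_9 - E_6
ΔE = -0.1679716 - (-0.3779361)
ΔE = 0.2100 eV

Since this is positive, energy must be absorbed (photon absorption).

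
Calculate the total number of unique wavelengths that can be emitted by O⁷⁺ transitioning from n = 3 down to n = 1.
3

The electron can occupy levels n = 1, 2, ..., 3 during de-excitation — that is m = 3 - 1 + 1 = 3 distinct levels.

The number of distinct spectral lines equals the number of ways to choose 2 of these m levels (each pair gives one possible emission transition):

Number of lines = m(m-1)/2 = 3×2/2 = 3

These correspond to all possible transitions between the 3 levels:
3 → 2, 3 → 1, 2 → 1

Each transition produces a photon with a unique energy (and thus wavelength). This count does not depend on Z.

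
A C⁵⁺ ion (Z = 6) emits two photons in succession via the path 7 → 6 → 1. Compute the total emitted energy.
479.809176 eV

The energy levels of C⁵⁺ are E_n = -13.6057 × 6² / n² eV.

First transition (7 → 6):
ΔE₁ = |E_6 - E_7|
ΔE₁ = |-13.605700000000 - (-9.996024489796)| = 3.609675510 eV

Second transition (6 → 1):
ΔE₂ = |E_1 - E_6|
ΔE₂ = |-489.805200000000 - (-13.605700000000)| = 476.199500000 eV

Total energy released:
E_total = ΔE₁ + ΔE₂ = 3.609675510 + 476.199500000 = 479.809176 eV

Note: This equals the direct transition 7 → 1: 479.809176 eV ✓
Energy is conserved regardless of the path taken.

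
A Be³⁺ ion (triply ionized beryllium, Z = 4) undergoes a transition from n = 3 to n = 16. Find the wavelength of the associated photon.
53.13 nm

First, find the transition energy using E_n = -13.6057 Z² / n² eV:
E_3 = -13.6057 × 4² / 3² = -24.1879 eV
E_16 = -13.6057 × 4² / 16² = -0.8504 eV

Photon energy: |ΔE| = |E_16 - E_3| = 23.3375 eV

Convert to wavelength using E = hc/λ with hc = 1239.84 eV·nm:
λ = hc/E = 1239.84 eV·nm / 23.3375 eV
λ = 53.13 nm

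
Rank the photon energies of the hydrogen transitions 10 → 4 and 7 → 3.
7 → 3

Calculate the energy for each transition:

Transition 10 → 4:
ΔE₁ = |E_4 - E_10| = |-13.6057/4² - (-13.6057/10²)|
ΔE₁ = |-0.85035625000 - (-0.13605700000)| = 0.71429925 eV

Transition 7 → 3:
ΔE₂ = |E_3 - E_7| = |-13.6057/3² - (-13.6057/7²)|
ΔE₂ = |-1.51174444444 - (-0.27766734694)| = 1.23407710 eV

Since 1.23407710 eV > 0.71429925 eV, the transition 7 → 3 emits the more energetic photon.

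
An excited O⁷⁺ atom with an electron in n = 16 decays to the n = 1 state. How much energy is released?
867.36 eV

The energy levels are E_n = -13.6057 Z² eV / n².

Energy at n = 16: E_16 = -13.6057 × 8² / 16² = -3.40143 eV
Energy at n = 1: E_1 = -13.6057 × 8² / 1² = -870.76480 eV

For emission (electron falling to lower state), the photon energy is:
E_photon = E_16 - E_1 = |-3.40143 - (-870.76480)|
E_photon = 867.36 eV

This energy is carried away by the emitted photon.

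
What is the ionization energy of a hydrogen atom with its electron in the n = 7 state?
0.28 eV

The ionization energy is the energy needed to remove the electron completely (n → ∞).

For hydrogen, E_n = -13.6057 eV / n².

At n = 7: E_7 = -13.6057 / 7² = -0.27767 eV
At n = ∞: E_∞ = 0 eV

Ionization energy = E_∞ - E_7 = 0 - (-0.27767) = 0.27767 eV
Ionization energy ≈ 0.28 eV

This is also called the binding energy of the electron in state n = 7.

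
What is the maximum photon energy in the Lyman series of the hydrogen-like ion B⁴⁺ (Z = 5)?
340.142500 eV

The series limit corresponds to the transition from n = ∞ to n = 1.
This is the highest energy (shortest wavelength) transition in the Lyman series.

E_∞ = 0 eV
E_1 = -13.6057 × 5² / 1² = -340.142500 eV

Energy at series limit:
ΔE = E_∞ - E_1 = 0 - (-340.142500) = 340.142500 eV

This energy equals the ionization energy from the n = 1 state of B⁴⁺.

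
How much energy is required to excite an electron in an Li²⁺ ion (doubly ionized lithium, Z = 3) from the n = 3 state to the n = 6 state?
10.204275 eV

The energy levels of a hydrogen-like atom are E_n = -13.6057 Z² eV / n².

Energy at n = 3: E_3 = -13.6057 × 3² / 3² = -13.605700000 eV
Energy at n = 6: E_6 = -13.6057 × 3² / 6² = -3.401425000 eV

The excitation energy is the difference:
ΔE = E_6 - E_3
ΔE = -3.401425000 - (-13.605700000)
ΔE = 10.204275 eV

Since this is positive, energy must be absorbed (photon absorption).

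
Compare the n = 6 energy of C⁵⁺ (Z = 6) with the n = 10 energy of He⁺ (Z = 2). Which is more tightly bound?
C⁵⁺ at n = 6 (E = -13.605700 eV)

Using E_n = -13.6057 Z² / n² eV:

C⁵⁺ (Z = 6) at n = 6:
E = -13.6057 × 6² / 6² = -13.6057 × 36 / 36 = -13.605700000 eV

He⁺ (Z = 2) at n = 10:
E = -13.6057 × 2² / 10² = -13.6057 × 4 / 100 = -0.544228000 eV

Since -13.605700000 eV < -0.544228000 eV,
C⁵⁺ at n = 6 is more tightly bound (requires more energy to ionize).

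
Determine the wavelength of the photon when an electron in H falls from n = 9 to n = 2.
383.441 nm

First, find the transition energy using E_n = -13.6057 / n² eV:
E_9 = -13.6057 / 9² = -0.1679716 eV
E_2 = -13.6057 / 2² = -3.4014250 eV

Photon energy: |ΔE| = |E_2 - E_9| = 3.2334534 eV

Convert to wavelength using E = hc/λ with hc = 1239.84 eV·nm:
λ = hc/E = 1239.84 eV·nm / 3.2334534 eV
λ = 383.441 nm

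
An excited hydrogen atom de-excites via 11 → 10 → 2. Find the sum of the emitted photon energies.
3.28898 eV

The energy levels of hydrogen are E_n = -13.6057 / n² eV.

First transition (11 → 10):
ΔE₁ = |E_10 - E_11|
ΔE₁ = |-0.13605700000 - (-0.11244380165)| = 0.02361320 eV

Second transition (10 → 2):
ΔE₂ = |E_2 - E_10|
ΔE₂ = |-3.40142500000 - (-0.13605700000)| = 3.26536800 eV

Total energy released:
E_total = ΔE₁ + ΔE₂ = 0.02361320 + 3.26536800 = 3.28898 eV

Note: This equals the direct transition 11 → 2: 3.28898 eV ✓
Energy is conserved regardless of the path taken.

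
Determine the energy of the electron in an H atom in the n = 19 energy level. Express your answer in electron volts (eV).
-0.03769 eV

The energy levels of a hydrogen-like atom are given by:
E_n = -13.6057 eV / n²

For n = 19:
E_19 = -13.6057 eV / 19²
E_19 = -13.6057 eV / 361
E_19 = -0.03769 eV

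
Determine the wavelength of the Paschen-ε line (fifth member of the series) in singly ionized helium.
238.585780 nm

The lines of a series are numbered from the longest wavelength (smallest ΔE) outward; the fifth line is the transition from n = n_f + 5 to n_f.
The Paschen series has all transitions ending at n_f = 3.

For He⁺ (Z = 2), the fifth line (ε-line) is the jump from n = 8 to n = 3:
E_8 = -13.6057 × 2² / 8² = -0.8503562500 eV
E_3 = -13.6057 × 2² / 3² = -6.0469777778 eV
ΔE = E_8 - E_3 = 5.1966215278 eV

λ = hc/E = 1239.84 eV·nm / 5.1966215278 eV
λ = 238.585780 nm

This is the ε-line of the Paschen series in He⁺.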